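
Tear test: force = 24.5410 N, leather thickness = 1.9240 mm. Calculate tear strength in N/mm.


Formula: Tear strength = force / thickness
Substituting: Tear strength = 24.5410 / 1.9240
Result: 12.7552 N/mm


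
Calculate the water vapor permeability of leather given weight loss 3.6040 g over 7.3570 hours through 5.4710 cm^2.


Formula: WVP = loss / (area * time)
Substituting: WVP = 3.6040 / (5.4710 * 7.3570)
Result: 0.08954 g/(cm^2*hr)


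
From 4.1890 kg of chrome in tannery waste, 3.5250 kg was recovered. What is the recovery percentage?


Formula: Recovery = recovered / input * 100
Substituting: Recovery = 3.5250 / 4.1890 * 100
Result: 84.1490 %


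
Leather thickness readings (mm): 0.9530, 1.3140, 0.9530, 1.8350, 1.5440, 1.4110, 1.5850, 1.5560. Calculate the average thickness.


Formula: Average = sum / n
Substituting: Average = 11.1510 / 8
Result: 1.3939 mm


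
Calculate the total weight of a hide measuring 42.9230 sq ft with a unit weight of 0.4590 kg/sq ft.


Formula: Weight = area * weight_per_sqft
Substituting: Weight = 42.9230 * 0.4590
Result: 19.7017 kg


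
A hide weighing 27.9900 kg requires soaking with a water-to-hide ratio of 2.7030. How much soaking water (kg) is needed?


Formula: Water = hide_weight * ratio
Substituting: Water = 27.9900 * 2.7030
Result: 75.6570 kg


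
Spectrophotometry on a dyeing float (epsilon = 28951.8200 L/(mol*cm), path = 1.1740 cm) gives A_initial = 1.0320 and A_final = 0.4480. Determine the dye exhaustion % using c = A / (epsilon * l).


c_initial = A_i / (epsilon * l) = 1.0320 / (28951.8200 * 1.1740) = 3.0362e-05 mol/L
c_final = A_f / (epsilon * l) = 0.4480 / (28951.8200 * 1.1740) = 1.3181e-05 mol/L
Exhaustion = (c_initial - c_final) / c_initial * 100 = (3.0362e-05 - 1.3181e-05) / 3.0362e-05 * 100 = 56.5891 %


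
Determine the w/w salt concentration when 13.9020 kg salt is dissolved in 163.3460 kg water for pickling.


Formula: Conc = salt / (water + salt) * 100
Substituting: Conc = 13.9020 / (163.3460 + 13.9020) * 100
Result: 7.8432 %


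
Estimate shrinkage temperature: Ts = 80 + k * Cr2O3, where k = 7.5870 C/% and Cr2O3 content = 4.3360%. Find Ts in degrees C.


Formula: Ts = 80 + k * Cr2O3
Substituting: Ts = 80 + 7.5870 * 4.3360
Result: 112.8972 C


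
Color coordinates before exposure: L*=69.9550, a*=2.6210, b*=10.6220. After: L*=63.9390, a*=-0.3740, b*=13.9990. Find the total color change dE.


dL = -6.0160, da = -2.9950, db = 3.3770
dE = sqrt((-6.0160)^2 + (-2.9950)^2 + 3.3770^2) = 7.5211


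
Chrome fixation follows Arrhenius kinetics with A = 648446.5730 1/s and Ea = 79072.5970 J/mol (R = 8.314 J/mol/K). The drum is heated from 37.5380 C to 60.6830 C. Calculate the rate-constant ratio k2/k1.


T1 = 37.5380 + 273.15 = 310.6880 K; T2 = 60.6830 + 273.15 = 333.8330 K
k1 = A * exp(-Ea/(R*T1)) = 648446.5730 * exp(-79072.5970/(8.314*310.6880)) = 3.2905e-08 1/s
k2 = A * exp(-Ea/(R*T2)) = 648446.5730 * exp(-79072.5970/(8.314*333.8330)) = 2.7478e-07 1/s
k2/k1 = 2.7478e-07 / 3.2905e-08 = 8.3508


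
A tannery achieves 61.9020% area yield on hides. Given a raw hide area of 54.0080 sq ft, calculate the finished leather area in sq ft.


Formula: finished = raw * yield / 100
Substituting: finished = 54.0080 * 61.9020 / 100
Result: 33.4320 sq ft


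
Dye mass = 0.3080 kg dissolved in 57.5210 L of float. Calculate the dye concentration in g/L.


Formula: Conc = dye_mass(kg) / volume(L) * 1000
Substituting: Conc = 0.3080 / 57.5210 * 1000
Result: 5.3546 g/L


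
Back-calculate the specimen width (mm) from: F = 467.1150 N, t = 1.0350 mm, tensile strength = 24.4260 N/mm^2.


Formula: w = F / (TS * t)
Substituting: w = 467.1150 / (24.4260 * 1.0350)
Result: 18.4770 mm


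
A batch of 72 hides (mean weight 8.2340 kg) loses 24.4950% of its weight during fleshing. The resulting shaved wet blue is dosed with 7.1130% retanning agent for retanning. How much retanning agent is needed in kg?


Total_raw = N * avg_wt = 72 * 8.2340 = 592.8480 kg
Substrate = Total_raw * (1 - loss/100) = 592.8480 * (1 - 24.4950/100) = 447.6299 kg
Retan = Substrate * pct / 100 = 447.6299 * 7.1130 / 100 = 31.8399 kg


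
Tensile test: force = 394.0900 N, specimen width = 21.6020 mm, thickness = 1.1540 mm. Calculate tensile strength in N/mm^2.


Formula: TS = force / (width * thickness)
Substituting: TS = 394.0900 / (21.6020 * 1.1540)
Result: 15.8087 N/mm^2


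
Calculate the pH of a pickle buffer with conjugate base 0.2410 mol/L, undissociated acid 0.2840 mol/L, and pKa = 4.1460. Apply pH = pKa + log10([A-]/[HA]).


ratio = [A-] / [HA] = 0.2410 / 0.2840 = 0.8486
log10(ratio) = -0.0713013
pH = pKa + log10(ratio) = 4.1460 - 0.0713013 = 4.0747


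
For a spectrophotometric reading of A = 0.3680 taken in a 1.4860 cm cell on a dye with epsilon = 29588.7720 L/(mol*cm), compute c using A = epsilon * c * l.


Formula: c = A / (epsilon * l)
Substituting: c = 0.3680 / (29588.7720 * 1.4860)
Result: 8.3695e-06 mol/L


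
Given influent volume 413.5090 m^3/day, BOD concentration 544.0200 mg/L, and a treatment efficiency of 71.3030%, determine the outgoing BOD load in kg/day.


Load_in = volume * conc / 1000 = 413.5090 * 544.0200 / 1000 = 224.9572 kg/day
Removed = Load_in * eff / 100 = 224.9572 * 71.3030 / 100 = 160.4012 kg/day
Load_out = Load_in - Removed = 224.9572 - 160.4012 = 64.5560 kg/day


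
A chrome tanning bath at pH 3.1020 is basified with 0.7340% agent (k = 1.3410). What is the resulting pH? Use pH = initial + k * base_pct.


Formula: pH_final = pH_initial + k * base_pct
Substituting: pH_final = 3.1020 + 1.3410 * 0.7340
Result: 4.0863


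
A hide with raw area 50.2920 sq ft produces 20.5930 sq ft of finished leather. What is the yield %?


Formula: Yield = finished / raw * 100
Substituting: Yield = 20.5930 / 50.2920 * 100
Result: 40.9469 %


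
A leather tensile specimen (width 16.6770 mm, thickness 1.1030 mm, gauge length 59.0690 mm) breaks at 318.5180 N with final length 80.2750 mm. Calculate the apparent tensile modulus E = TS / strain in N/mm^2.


TS = F / (w * t) = 318.5180 / (16.6770 * 1.1030) = 17.3157 N/mm^2
strain = (Lf - L0) / L0 = (80.2750 - 59.0690) / 59.0690 = 0.3590
E = TS / strain = 17.3157 / 0.3590 = 48.2327 N/mm^2


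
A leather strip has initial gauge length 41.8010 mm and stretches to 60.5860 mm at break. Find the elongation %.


Formula: Elongation = (Lf - L0) / L0 * 100
Substituting: Elongation = (60.5860 - 41.8010) / 41.8010 * 100
Result: 44.9391 %


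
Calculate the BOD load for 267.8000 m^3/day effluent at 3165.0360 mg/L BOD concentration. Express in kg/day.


Formula: BOD_load = volume * conc / 1000
Substituting: BOD_load = 267.8000 * 3165.0360 / 1000
Result: 847.5966 kg/day


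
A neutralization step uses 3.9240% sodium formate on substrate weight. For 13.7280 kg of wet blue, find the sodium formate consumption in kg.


Formula: Neutralizer = substrate * pct / 100
Substituting: Neutralizer = 13.7280 * 3.9240 / 100
Result: 0.5387 kg


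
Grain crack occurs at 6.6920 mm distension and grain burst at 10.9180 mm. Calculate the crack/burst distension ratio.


Formula: Ratio = crack / burst
Substituting: Ratio = 6.6920 / 10.9180
Result: 0.6129


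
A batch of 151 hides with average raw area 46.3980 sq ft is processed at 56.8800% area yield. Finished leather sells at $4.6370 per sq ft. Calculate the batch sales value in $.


Raw_total = N * avg_area = 151 * 46.3980 = 7006.0980 sq ft
Finished = Raw_total * yield / 100 = 7006.0980 * 56.8800 / 100 = 3985.0685 sq ft
Value = Finished * price = 3985.0685 * 4.6370 = 18478.7628 $


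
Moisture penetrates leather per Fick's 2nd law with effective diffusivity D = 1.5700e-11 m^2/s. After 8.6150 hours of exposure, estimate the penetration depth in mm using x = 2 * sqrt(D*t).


t = 8.6150 hr * 3600 = 31014.0000 s
D * t = 1.5700e-11 * 31014.0000 = 4.8692e-07
x = 2 * sqrt(D*t) = 2 * sqrt(4.8692e-07) = 0.00139559 m = 1.3956 mm


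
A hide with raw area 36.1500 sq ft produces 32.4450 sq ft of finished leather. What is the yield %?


Formula: Yield = finished / raw * 100
Substituting: Yield = 32.4450 / 36.1500 * 100
Result: 89.7510 %


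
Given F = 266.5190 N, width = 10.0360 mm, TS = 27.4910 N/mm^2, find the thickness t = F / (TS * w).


Formula: t = F / (TS * w)
Substituting: t = 266.5190 / (27.4910 * 10.0360)
Result: 0.9660 mm


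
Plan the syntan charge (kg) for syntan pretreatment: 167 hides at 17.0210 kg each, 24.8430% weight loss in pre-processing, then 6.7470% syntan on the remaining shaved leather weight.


Total_raw = N * avg_wt = 167 * 17.0210 = 2842.5070 kg
Substrate = Total_raw * (1 - loss/100) = 2842.5070 * (1 - 24.8430/100) = 2136.3430 kg
Syntan = Substrate * pct / 100 = 2136.3430 * 6.7470 / 100 = 144.1391 kg


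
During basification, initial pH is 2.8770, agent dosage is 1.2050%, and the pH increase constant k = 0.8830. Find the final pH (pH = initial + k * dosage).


Formula: pH_final = pH_initial + k * base_pct
Substituting: pH_final = 2.8770 + 0.8830 * 1.2050
Result: 3.9410


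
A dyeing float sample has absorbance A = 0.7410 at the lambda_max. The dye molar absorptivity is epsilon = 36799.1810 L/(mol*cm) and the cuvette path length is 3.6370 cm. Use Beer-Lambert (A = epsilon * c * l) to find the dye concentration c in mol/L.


Formula: c = A / (epsilon * l)
Substituting: c = 0.7410 / (36799.1810 * 3.6370)
Result: 5.5365e-06 mol/L


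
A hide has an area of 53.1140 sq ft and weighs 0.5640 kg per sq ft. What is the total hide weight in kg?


Formula: Weight = area * weight_per_sqft
Substituting: Weight = 53.1140 * 0.5640
Result: 29.9563 kg


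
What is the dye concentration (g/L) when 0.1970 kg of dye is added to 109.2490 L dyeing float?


Formula: Conc = dye_mass(kg) / volume(L) * 1000
Substituting: Conc = 0.1970 / 109.2490 * 1000
Result: 1.8032 g/L


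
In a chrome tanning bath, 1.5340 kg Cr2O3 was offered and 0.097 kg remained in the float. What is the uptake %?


Formula: Uptake = (offered - residual) / offered * 100
Substituting: Uptake = (1.5340 - 0.097) / 1.5340 * 100
Result: 93.6767 %


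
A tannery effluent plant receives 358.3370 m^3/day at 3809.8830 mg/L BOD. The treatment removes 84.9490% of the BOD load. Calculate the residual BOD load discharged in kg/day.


Load_in = volume * conc / 1000 = 358.3370 * 3809.8830 / 1000 = 1365.2220 kg/day
Removed = Load_in * eff / 100 = 1365.2220 * 84.9490 / 100 = 1159.7425 kg/day
Load_out = Load_in - Removed = 1365.2220 - 1159.7425 = 205.4796 kg/day


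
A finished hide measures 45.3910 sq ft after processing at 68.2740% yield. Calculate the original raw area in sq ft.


Formula: raw = finished * 100 / yield
Substituting: raw = 45.3910 * 100 / 68.2740
Result: 66.4836 sq ft


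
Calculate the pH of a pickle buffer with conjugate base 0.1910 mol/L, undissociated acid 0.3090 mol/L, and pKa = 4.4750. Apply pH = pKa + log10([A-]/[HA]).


ratio = [A-] / [HA] = 0.1910 / 0.3090 = 0.6181
log10(ratio) = -0.2089
pH = pKa + log10(ratio) = 4.4750 - 0.2089 = 4.2661


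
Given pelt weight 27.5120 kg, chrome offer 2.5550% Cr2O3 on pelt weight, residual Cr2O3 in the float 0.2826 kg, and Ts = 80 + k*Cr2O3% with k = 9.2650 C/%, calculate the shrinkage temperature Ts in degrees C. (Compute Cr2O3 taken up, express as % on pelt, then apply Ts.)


Offered = pelt * offer_pct / 100 = 27.5120 * 2.5550 / 100 = 0.7029 kg
Uptake = offered - residual = 0.7029 - 0.2826 = 0.4203 kg
Cr2O3% on pelt = uptake / pelt * 100 = 0.4203 / 27.5120 * 100 = 1.5278 %
Ts = 80 + k * Cr2O3% = 80 + 9.2650 * 1.5278 = 94.1552 C


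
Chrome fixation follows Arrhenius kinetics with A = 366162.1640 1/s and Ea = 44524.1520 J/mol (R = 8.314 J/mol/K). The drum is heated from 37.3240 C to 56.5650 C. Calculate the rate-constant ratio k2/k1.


T1 = 37.3240 + 273.15 = 310.4740 K; T2 = 56.5650 + 273.15 = 329.7150 K
k1 = A * exp(-Ea/(R*T1)) = 366162.1640 * exp(-44524.1520/(8.314*310.4740)) = 0.0118192 1/s
k2 = A * exp(-Ea/(R*T2)) = 366162.1640 * exp(-44524.1520/(8.314*329.7150)) = 0.0323401 1/s
k2/k1 = 0.0323401 / 0.0118192 = 2.7362


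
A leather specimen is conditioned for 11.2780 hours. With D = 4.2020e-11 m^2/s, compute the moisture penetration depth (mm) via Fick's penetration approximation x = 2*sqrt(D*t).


t = 11.2780 hr * 3600 = 40600.8000 s
D * t = 4.2020e-11 * 40600.8000 = 1.7060e-06
x = 2 * sqrt(D*t) = 2 * sqrt(1.7060e-06) = 0.00261231 m = 2.6123 mm


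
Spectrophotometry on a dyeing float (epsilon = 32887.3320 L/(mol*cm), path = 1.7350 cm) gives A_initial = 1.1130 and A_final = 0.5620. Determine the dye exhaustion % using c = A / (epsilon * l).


c_initial = A_i / (epsilon * l) = 1.1130 / (32887.3320 * 1.7350) = 1.9506e-05 mol/L
c_final = A_f / (epsilon * l) = 0.5620 / (32887.3320 * 1.7350) = 9.8494e-06 mol/L
Exhaustion = (c_initial - c_final) / c_initial * 100 = (1.9506e-05 - 9.8494e-06) / 1.9506e-05 * 100 = 49.5058 %


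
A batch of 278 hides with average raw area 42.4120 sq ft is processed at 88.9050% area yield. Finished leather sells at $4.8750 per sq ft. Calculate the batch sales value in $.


Raw_total = N * avg_area = 278 * 42.4120 = 11790.5360 sq ft
Finished = Raw_total * yield / 100 = 11790.5360 * 88.9050 / 100 = 10482.3760 sq ft
Value = Finished * price = 10482.3760 * 4.8750 = 51101.5832 $


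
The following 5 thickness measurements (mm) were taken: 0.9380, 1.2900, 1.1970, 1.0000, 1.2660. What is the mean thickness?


Formula: Average = sum / n
Substituting: Average = 5.6910 / 5
Result: 1.1382 mm


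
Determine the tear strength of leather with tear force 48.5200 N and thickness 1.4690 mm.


Formula: Tear strength = force / thickness
Substituting: Tear strength = 48.5200 / 1.4690
Result: 33.0293 N/mm


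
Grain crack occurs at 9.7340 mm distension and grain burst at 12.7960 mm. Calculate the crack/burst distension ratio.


Formula: Ratio = crack / burst
Substituting: Ratio = 9.7340 / 12.7960
Result: 0.7607


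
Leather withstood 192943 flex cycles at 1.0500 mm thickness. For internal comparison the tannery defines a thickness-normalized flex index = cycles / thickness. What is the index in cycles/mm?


Formula: Index = cycles / thickness
Substituting: Index = 192943 / 1.0500
Result: 183755.2381 cycles/mm


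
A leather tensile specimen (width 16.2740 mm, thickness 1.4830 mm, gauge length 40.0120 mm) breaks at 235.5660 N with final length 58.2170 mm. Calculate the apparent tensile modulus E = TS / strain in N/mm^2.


TS = F / (w * t) = 235.5660 / (16.2740 * 1.4830) = 9.7606 N/mm^2
strain = (Lf - L0) / L0 = (58.2170 - 40.0120) / 40.0120 = 0.4550
E = TS / strain = 9.7606 / 0.4550 = 21.4524 N/mm^2


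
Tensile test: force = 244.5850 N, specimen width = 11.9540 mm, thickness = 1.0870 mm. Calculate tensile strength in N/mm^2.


Formula: TS = force / (width * thickness)
Substituting: TS = 244.5850 / (11.9540 * 1.0870)
Result: 18.8229 N/mm^2


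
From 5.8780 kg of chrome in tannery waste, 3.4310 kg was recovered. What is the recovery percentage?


Formula: Recovery = recovered / input * 100
Substituting: Recovery = 3.4310 / 5.8780 * 100
Result: 58.3702 %


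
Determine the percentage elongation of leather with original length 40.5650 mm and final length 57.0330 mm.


Formula: Elongation = (Lf - L0) / L0 * 100
Substituting: Elongation = (57.0330 - 40.5650) / 40.5650 * 100
Result: 40.5966 %


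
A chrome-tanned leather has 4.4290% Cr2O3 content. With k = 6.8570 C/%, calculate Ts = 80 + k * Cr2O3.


Formula: Ts = 80 + k * Cr2O3
Substituting: Ts = 80 + 6.8570 * 4.4290
Result: 110.3697 C


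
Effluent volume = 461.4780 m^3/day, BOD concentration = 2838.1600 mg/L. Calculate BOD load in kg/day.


Formula: BOD_load = volume * conc / 1000
Substituting: BOD_load = 461.4780 * 2838.1600 / 1000
Result: 1309.7484 kg/day


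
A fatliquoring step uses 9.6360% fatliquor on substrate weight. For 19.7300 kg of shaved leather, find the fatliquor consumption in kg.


Formula: Fat = substrate * pct / 100
Substituting: Fat = 19.7300 * 9.6360 / 100
Result: 1.9012 kg


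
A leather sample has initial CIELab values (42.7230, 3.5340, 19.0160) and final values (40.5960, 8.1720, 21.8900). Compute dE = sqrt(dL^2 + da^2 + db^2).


dL = -2.1270, da = 4.6380, db = 2.8740
dE = sqrt((-2.1270)^2 + 4.6380^2 + 2.8740^2) = 5.8562


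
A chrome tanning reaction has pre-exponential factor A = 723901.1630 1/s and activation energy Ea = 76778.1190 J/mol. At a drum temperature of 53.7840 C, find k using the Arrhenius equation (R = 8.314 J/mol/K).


T_K = T_C + 273.15 = 53.7840 + 273.15 = 326.9340 K
exponent = -Ea / (R * T_K) = -76778.1190 / (8.314 * 326.9340) = -28.2467
k = A * exp(exponent) = 723901.1630 * exp(-28.2467) = 3.9111e-07 1/s


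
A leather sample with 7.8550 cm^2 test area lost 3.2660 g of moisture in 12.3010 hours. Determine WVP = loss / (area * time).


Formula: WVP = loss / (area * time)
Substituting: WVP = 3.2660 / (7.8550 * 12.3010)
Result: 0.033801 g/(cm^2*hr)


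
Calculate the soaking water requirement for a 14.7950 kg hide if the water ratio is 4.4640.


Formula: Water = hide_weight * ratio
Substituting: Water = 14.7950 * 4.4640
Result: 66.0449 kg


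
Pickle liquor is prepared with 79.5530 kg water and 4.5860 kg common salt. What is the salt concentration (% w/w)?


Formula: Conc = salt / (water + salt) * 100
Substituting: Conc = 4.5860 / (79.5530 + 4.5860) * 100
Result: 5.4505 %


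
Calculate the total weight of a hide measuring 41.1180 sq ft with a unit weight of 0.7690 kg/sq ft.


Formula: Weight = area * weight_per_sqft
Substituting: Weight = 41.1180 * 0.7690
Result: 31.6197 kg


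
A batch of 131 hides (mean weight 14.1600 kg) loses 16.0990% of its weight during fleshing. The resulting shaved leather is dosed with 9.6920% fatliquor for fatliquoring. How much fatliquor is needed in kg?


Total_raw = N * avg_wt = 131 * 14.1600 = 1854.9600 kg
Substrate = Total_raw * (1 - loss/100) = 1854.9600 * (1 - 16.0990/100) = 1556.3300 kg
Fat = Substrate * pct / 100 = 1556.3300 * 9.6920 / 100 = 150.8395 kg


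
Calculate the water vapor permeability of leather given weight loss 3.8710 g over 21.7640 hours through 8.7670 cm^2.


Formula: WVP = loss / (area * time)
Substituting: WVP = 3.8710 / (8.7670 * 21.7640)
Result: 0.0202877 g/(cm^2*hr)


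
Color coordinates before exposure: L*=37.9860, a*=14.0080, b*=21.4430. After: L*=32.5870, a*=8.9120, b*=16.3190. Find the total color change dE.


dL = -5.3990, da = -5.0960, db = -5.1240
dE = sqrt((-5.3990)^2 + (-5.0960)^2 + (-5.1240)^2) = 9.0207


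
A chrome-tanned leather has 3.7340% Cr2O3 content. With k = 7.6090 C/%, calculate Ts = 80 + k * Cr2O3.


Formula: Ts = 80 + k * Cr2O3
Substituting: Ts = 80 + 7.6090 * 3.7340
Result: 108.4120 C


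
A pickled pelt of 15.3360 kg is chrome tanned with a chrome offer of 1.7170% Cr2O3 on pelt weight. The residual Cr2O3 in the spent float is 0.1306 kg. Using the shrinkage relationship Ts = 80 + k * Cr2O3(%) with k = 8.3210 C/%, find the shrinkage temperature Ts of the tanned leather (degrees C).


Offered = pelt * offer_pct / 100 = 15.3360 * 1.7170 / 100 = 0.2633 kg
Uptake = offered - residual = 0.2633 - 0.1306 = 0.1327 kg
Cr2O3% on pelt = uptake / pelt * 100 = 0.1327 / 15.3360 * 100 = 0.8654 %
Ts = 80 + k * Cr2O3% = 80 + 8.3210 * 0.8654 = 87.2011 C


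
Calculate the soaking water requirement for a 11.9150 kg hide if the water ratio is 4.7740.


Formula: Water = hide_weight * ratio
Substituting: Water = 11.9150 * 4.7740
Result: 56.8822 kg


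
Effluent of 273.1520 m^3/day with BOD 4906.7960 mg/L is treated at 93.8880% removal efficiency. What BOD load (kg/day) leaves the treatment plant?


Load_in = volume * conc / 1000 = 273.1520 * 4906.7960 / 1000 = 1340.3011 kg/day
Removed = Load_in * eff / 100 = 1340.3011 * 93.8880 / 100 = 1258.3819 kg/day
Load_out = Load_in - Removed = 1340.3011 - 1258.3819 = 81.9192 kg/day


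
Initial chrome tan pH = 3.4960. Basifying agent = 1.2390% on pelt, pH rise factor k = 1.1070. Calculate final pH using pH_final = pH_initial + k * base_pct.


Formula: pH_final = pH_initial + k * base_pct
Substituting: pH_final = 3.4960 + 1.1070 * 1.2390
Result: 4.8676


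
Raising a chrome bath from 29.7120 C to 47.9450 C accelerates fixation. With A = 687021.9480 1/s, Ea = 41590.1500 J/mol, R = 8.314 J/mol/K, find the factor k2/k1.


T1 = 29.7120 + 273.15 = 302.8620 K; T2 = 47.9450 + 273.15 = 321.0950 K
k1 = A * exp(-Ea/(R*T1)) = 687021.9480 * exp(-41590.1500/(8.314*302.8620)) = 0.046095 1/s
k2 = A * exp(-Ea/(R*T2)) = 687021.9480 * exp(-41590.1500/(8.314*321.0950)) = 0.1178 1/s
k2/k1 = 0.1178 / 0.046095 = 2.5546


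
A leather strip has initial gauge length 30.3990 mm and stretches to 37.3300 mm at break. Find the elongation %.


Formula: Elongation = (Lf - L0) / L0 * 100
Substituting: Elongation = (37.3300 - 30.3990) / 30.3990 * 100
Result: 22.8001 %


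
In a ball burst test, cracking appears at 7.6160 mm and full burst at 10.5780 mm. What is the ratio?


Formula: Ratio = crack / burst
Substituting: Ratio = 7.6160 / 10.5780
Result: 0.7200


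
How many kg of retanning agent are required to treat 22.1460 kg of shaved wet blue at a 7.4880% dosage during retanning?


Formula: Retan = substrate * pct / 100
Substituting: Retan = 22.1460 * 7.4880 / 100
Result: 1.6583 kg


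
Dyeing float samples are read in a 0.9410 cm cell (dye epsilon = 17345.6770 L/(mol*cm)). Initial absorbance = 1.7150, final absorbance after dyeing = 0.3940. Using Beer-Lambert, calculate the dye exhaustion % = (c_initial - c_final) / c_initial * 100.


c_initial = A_i / (epsilon * l) = 1.7150 / (17345.6770 * 0.9410) = 1.0507e-04 mol/L
c_final = A_f / (epsilon * l) = 0.3940 / (17345.6770 * 0.9410) = 2.4139e-05 mol/L
Exhaustion = (c_initial - c_final) / c_initial * 100 = (1.0507e-04 - 2.4139e-05) / 1.0507e-04 * 100 = 77.0262 %


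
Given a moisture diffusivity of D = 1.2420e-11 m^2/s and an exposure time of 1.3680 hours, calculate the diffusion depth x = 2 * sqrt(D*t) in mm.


t = 1.3680 hr * 3600 = 4924.8000 s
D * t = 1.2420e-11 * 4924.8000 = 6.1166e-08
x = 2 * sqrt(D*t) = 2 * sqrt(6.1166e-08) = 4.9464e-04 m = 0.4946 mm


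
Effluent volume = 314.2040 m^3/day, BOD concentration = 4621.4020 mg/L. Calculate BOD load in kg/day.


Formula: BOD_load = volume * conc / 1000
Substituting: BOD_load = 314.2040 * 4621.4020 / 1000
Result: 1452.0630 kg/day


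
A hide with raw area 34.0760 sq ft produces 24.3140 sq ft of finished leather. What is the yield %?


Formula: Yield = finished / raw * 100
Substituting: Yield = 24.3140 / 34.0760 * 100
Result: 71.3523 %


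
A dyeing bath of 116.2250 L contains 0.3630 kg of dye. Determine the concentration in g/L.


Formula: Conc = dye_mass(kg) / volume(L) * 1000
Substituting: Conc = 0.3630 / 116.2250 * 1000
Result: 3.1233 g/L


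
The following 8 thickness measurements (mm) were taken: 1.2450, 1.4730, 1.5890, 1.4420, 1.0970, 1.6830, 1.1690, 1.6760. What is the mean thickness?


Formula: Average = sum / n
Substituting: Average = 11.3740 / 8
Result: 1.4218 mm


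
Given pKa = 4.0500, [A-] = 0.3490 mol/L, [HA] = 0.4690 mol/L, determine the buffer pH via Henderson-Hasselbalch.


ratio = [A-] / [HA] = 0.3490 / 0.4690 = 0.7441
log10(ratio) = -0.1283
pH = pKa + log10(ratio) = 4.0500 - 0.1283 = 3.9217


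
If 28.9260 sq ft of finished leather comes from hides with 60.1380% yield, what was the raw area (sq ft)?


Formula: raw = finished * 100 / yield
Substituting: raw = 28.9260 * 100 / 60.1380
Result: 48.0994 sq ft


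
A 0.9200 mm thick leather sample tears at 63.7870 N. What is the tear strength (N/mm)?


Formula: Tear strength = force / thickness
Substituting: Tear strength = 63.7870 / 0.9200
Result: 69.3337 N/mm


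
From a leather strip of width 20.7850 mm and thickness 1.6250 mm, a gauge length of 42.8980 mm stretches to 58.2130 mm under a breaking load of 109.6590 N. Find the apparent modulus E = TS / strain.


TS = F / (w * t) = 109.6590 / (20.7850 * 1.6250) = 3.2467 N/mm^2
strain = (Lf - L0) / L0 = (58.2130 - 42.8980) / 42.8980 = 0.3570
E = TS / strain = 3.2467 / 0.3570 = 9.0941 N/mm^2


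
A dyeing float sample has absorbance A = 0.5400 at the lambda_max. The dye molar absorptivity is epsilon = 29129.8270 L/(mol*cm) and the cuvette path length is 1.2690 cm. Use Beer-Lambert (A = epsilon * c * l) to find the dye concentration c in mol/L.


Formula: c = A / (epsilon * l)
Substituting: c = 0.5400 / (29129.8270 * 1.2690)
Result: 1.4608e-05 mol/L


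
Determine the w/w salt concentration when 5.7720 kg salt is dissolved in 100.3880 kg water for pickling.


Formula: Conc = salt / (water + salt) * 100
Substituting: Conc = 5.7720 / (100.3880 + 5.7720) * 100
Result: 5.4371 %


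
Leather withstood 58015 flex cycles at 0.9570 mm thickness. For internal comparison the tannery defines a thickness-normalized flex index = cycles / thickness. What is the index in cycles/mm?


Formula: Index = cycles / thickness
Substituting: Index = 58015 / 0.9570
Result: 60621.7346 cycles/mm


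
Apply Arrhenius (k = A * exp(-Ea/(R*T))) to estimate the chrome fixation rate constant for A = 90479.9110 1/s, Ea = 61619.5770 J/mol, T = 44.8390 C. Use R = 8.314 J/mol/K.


T_K = T_C + 273.15 = 44.8390 + 273.15 = 317.9890 K
exponent = -Ea / (R * T_K) = -61619.5770 / (8.314 * 317.9890) = -23.3075
k = A * exp(exponent) = 90479.9110 * exp(-23.3075) = 6.8267e-06 1/s


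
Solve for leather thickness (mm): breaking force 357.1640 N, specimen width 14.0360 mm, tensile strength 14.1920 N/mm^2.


Formula: t = F / (TS * w)
Substituting: t = 357.1640 / (14.1920 * 14.0360)
Result: 1.7930 mm


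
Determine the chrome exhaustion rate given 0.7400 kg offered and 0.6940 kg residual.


Formula: Uptake = (offered - residual) / offered * 100
Substituting: Uptake = (0.7400 - 0.6940) / 0.7400 * 100
Result: 6.2162 %


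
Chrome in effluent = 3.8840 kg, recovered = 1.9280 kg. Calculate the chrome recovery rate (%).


Formula: Recovery = recovered / input * 100
Substituting: Recovery = 1.9280 / 3.8840 * 100
Result: 49.6395 %


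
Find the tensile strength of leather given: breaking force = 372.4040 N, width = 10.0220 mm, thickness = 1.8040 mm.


Formula: TS = force / (width * thickness)
Substituting: TS = 372.4040 / (10.0220 * 1.8040)
Result: 20.5979 N/mm^2


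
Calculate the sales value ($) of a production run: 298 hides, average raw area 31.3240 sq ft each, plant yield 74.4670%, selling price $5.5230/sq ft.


Raw_total = N * avg_area = 298 * 31.3240 = 9334.5520 sq ft
Finished = Raw_total * yield / 100 = 9334.5520 * 74.4670 / 100 = 6951.1608 sq ft
Value = Finished * price = 6951.1608 * 5.5230 = 38391.2613 $


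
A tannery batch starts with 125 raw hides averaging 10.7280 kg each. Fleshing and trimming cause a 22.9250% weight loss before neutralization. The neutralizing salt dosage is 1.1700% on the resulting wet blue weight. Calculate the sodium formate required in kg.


Total_raw = N * avg_wt = 125 * 10.7280 = 1341.0000 kg
Substrate = Total_raw * (1 - loss/100) = 1341.0000 * (1 - 22.9250/100) = 1033.5757 kg
Neutralizer = Substrate * pct / 100 = 1033.5757 * 1.1700 / 100 = 12.0928 kg


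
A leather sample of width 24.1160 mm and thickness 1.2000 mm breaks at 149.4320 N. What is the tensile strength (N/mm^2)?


Formula: TS = force / (width * thickness)
Substituting: TS = 149.4320 / (24.1160 * 1.2000)
Result: 5.1637 N/mm^2


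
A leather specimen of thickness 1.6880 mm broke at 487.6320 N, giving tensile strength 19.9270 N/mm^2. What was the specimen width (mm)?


Formula: w = F / (TS * t)
Substituting: w = 487.6320 / (19.9270 * 1.6880)
Result: 14.4970 mm


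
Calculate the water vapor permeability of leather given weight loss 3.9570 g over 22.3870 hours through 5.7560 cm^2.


Formula: WVP = loss / (area * time)
Substituting: WVP = 3.9570 / (5.7560 * 22.3870)
Result: 0.0307078 g/(cm^2*hr)


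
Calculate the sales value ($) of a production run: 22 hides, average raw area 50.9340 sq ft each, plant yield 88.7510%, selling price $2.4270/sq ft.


Raw_total = N * avg_area = 22 * 50.9340 = 1120.5480 sq ft
Finished = Raw_total * yield / 100 = 1120.5480 * 88.7510 / 100 = 994.4976 sq ft
Value = Finished * price = 994.4976 * 2.4270 = 2413.6456 $


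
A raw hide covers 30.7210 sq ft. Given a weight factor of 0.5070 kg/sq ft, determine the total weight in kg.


Formula: Weight = area * weight_per_sqft
Substituting: Weight = 30.7210 * 0.5070
Result: 15.5755 kg


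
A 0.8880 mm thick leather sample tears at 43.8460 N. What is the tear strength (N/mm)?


Formula: Tear strength = force / thickness
Substituting: Tear strength = 43.8460 / 0.8880
Result: 49.3761 N/mm


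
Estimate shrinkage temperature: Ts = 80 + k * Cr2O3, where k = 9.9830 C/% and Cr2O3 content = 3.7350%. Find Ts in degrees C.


Formula: Ts = 80 + k * Cr2O3
Substituting: Ts = 80 + 9.9830 * 3.7350
Result: 117.2865 C


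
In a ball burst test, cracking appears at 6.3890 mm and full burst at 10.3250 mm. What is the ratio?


Formula: Ratio = crack / burst
Substituting: Ratio = 6.3890 / 10.3250
Result: 0.6188


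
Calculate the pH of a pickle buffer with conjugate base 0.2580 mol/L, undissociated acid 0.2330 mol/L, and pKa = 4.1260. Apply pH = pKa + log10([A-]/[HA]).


ratio = [A-] / [HA] = 0.2580 / 0.2330 = 1.1073
log10(ratio) = 0.0442638
pH = pKa + log10(ratio) = 4.1260 + 0.0442638 = 4.1703


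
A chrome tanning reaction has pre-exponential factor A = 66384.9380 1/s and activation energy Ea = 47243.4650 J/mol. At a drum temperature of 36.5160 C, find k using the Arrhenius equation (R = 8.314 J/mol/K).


T_K = T_C + 273.15 = 36.5160 + 273.15 = 309.6660 K
exponent = -Ea / (R * T_K) = -47243.4650 / (8.314 * 309.6660) = -18.3501
k = A * exp(exponent) = 66384.9380 * exp(-18.3501) = 7.1240e-04 1/s


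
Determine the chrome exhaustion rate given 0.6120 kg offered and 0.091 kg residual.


Formula: Uptake = (offered - residual) / offered * 100
Substituting: Uptake = (0.6120 - 0.091) / 0.6120 * 100
Result: 85.1307 %


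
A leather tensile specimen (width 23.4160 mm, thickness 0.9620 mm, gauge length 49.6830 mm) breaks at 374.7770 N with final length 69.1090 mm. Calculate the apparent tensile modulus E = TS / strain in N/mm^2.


TS = F / (w * t) = 374.7770 / (23.4160 * 0.9620) = 16.6374 N/mm^2
strain = (Lf - L0) / L0 = (69.1090 - 49.6830) / 49.6830 = 0.3910
E = TS / strain = 16.6374 / 0.3910 = 42.5510 N/mm^2


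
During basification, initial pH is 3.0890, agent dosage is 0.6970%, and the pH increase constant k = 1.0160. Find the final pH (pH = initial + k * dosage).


Formula: pH_final = pH_initial + k * base_pct
Substituting: pH_final = 3.0890 + 1.0160 * 0.6970
Result: 3.7972


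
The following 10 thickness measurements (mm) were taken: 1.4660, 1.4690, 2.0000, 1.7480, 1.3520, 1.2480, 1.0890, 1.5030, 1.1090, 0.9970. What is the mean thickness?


Formula: Average = sum / n
Substituting: Average = 13.9810 / 10
Result: 1.3981 mm


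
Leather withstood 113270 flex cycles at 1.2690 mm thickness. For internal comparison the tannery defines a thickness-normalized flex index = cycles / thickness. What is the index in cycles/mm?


Formula: Index = cycles / thickness
Substituting: Index = 113270 / 1.2690
Result: 89259.2593 cycles/mm


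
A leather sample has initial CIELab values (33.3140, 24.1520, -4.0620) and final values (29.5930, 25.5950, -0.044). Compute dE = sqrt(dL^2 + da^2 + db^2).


dL = -3.7210, da = 1.4430, db = 4.0180
dE = sqrt((-3.7210)^2 + 1.4430^2 + 4.0180^2) = 5.6633


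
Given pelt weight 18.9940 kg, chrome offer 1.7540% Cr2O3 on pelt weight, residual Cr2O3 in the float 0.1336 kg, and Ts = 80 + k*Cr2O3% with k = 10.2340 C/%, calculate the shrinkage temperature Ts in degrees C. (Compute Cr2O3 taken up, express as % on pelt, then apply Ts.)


Offered = pelt * offer_pct / 100 = 18.9940 * 1.7540 / 100 = 0.3332 kg
Uptake = offered - residual = 0.3332 - 0.1336 = 0.1996 kg
Cr2O3% on pelt = uptake / pelt * 100 = 0.1996 / 18.9940 * 100 = 1.0506 %
Ts = 80 + k * Cr2O3% = 80 + 10.2340 * 1.0506 = 90.7520 C


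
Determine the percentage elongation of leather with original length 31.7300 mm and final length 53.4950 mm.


Formula: Elongation = (Lf - L0) / L0 * 100
Substituting: Elongation = (53.4950 - 31.7300) / 31.7300 * 100
Result: 68.5944 %


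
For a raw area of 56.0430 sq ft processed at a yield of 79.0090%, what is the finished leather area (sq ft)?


Formula: finished = raw * yield / 100
Substituting: finished = 56.0430 * 79.0090 / 100
Result: 44.2790 sq ft


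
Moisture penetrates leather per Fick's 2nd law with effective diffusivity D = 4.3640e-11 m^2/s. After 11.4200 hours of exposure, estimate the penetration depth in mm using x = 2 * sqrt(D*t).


t = 11.4200 hr * 3600 = 41112.0000 s
D * t = 4.3640e-11 * 41112.0000 = 1.7941e-06
x = 2 * sqrt(D*t) = 2 * sqrt(1.7941e-06) = 0.0026789 m = 2.6789 mm


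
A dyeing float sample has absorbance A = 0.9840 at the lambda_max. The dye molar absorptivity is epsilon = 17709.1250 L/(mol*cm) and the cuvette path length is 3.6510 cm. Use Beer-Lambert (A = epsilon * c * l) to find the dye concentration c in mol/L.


Formula: c = A / (epsilon * l)
Substituting: c = 0.9840 / (17709.1250 * 3.6510)
Result: 1.5219e-05 mol/L


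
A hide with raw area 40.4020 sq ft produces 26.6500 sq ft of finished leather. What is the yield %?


Formula: Yield = finished / raw * 100
Substituting: Yield = 26.6500 / 40.4020 * 100
Result: 65.9621 %


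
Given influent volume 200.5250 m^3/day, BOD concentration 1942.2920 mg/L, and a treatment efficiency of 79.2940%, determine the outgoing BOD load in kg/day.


Load_in = volume * conc / 1000 = 200.5250 * 1942.2920 / 1000 = 389.4781 kg/day
Removed = Load_in * eff / 100 = 389.4781 * 79.2940 / 100 = 308.8328 kg/day
Load_out = Load_in - Removed = 389.4781 - 308.8328 = 80.6453 kg/day


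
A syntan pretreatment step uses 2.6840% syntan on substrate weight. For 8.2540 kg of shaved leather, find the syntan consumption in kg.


Formula: Syntan = substrate * pct / 100
Substituting: Syntan = 8.2540 * 2.6840 / 100
Result: 0.2215 kg


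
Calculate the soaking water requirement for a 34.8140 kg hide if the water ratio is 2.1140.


Formula: Water = hide_weight * ratio
Substituting: Water = 34.8140 * 2.1140
Result: 73.5968 kg


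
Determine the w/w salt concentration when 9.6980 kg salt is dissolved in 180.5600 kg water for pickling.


Formula: Conc = salt / (water + salt) * 100
Substituting: Conc = 9.6980 / (180.5600 + 9.6980) * 100
Result: 5.0973 %


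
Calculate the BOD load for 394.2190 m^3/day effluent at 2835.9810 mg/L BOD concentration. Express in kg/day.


Formula: BOD_load = volume * conc / 1000
Substituting: BOD_load = 394.2190 * 2835.9810 / 1000
Result: 1117.9976 kg/day


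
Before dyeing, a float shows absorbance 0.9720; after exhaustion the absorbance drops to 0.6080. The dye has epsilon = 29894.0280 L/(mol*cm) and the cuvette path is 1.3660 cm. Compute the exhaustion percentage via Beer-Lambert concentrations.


c_initial = A_i / (epsilon * l) = 0.9720 / (29894.0280 * 1.3660) = 2.3803e-05 mol/L
c_final = A_f / (epsilon * l) = 0.6080 / (29894.0280 * 1.3660) = 1.4889e-05 mol/L
Exhaustion = (c_initial - c_final) / c_initial * 100 = (2.3803e-05 - 1.4889e-05) / 2.3803e-05 * 100 = 37.4486 %


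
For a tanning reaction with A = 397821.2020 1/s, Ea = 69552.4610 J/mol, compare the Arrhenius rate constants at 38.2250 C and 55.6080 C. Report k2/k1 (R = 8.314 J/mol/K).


T1 = 38.2250 + 273.15 = 311.3750 K; T2 = 55.6080 + 273.15 = 328.7580 K
k1 = A * exp(-Ea/(R*T1)) = 397821.2020 * exp(-69552.4610/(8.314*311.3750)) = 8.5410e-07 1/s
k2 = A * exp(-Ea/(R*T2)) = 397821.2020 * exp(-69552.4610/(8.314*328.7580)) = 3.5356e-06 1/s
k2/k1 = 3.5356e-06 / 8.5410e-07 = 4.1395


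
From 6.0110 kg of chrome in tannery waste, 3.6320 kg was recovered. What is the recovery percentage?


Formula: Recovery = recovered / input * 100
Substituting: Recovery = 3.6320 / 6.0110 * 100
Result: 60.4226 %


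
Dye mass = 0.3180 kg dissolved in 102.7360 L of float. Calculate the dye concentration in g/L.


Formula: Conc = dye_mass(kg) / volume(L) * 1000
Substituting: Conc = 0.3180 / 102.7360 * 1000
Result: 3.0953 g/L


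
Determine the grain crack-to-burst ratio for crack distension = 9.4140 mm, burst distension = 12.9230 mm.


Formula: Ratio = crack / burst
Substituting: Ratio = 9.4140 / 12.9230
Result: 0.7285


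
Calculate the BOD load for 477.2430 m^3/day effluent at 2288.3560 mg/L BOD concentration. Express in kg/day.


Formula: BOD_load = volume * conc / 1000
Substituting: BOD_load = 477.2430 * 2288.3560 / 1000
Result: 1092.1019 kg/day


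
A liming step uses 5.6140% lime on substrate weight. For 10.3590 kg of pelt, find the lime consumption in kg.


Formula: Lime = substrate * pct / 100
Substituting: Lime = 10.3590 * 5.6140 / 100
Result: 0.5816 kg


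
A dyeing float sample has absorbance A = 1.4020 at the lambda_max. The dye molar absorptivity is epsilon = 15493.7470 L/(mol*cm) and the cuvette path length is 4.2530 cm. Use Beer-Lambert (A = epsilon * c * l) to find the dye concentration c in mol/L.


Formula: c = A / (epsilon * l)
Substituting: c = 1.4020 / (15493.7470 * 4.2530)
Result: 2.1276e-05 mol/L


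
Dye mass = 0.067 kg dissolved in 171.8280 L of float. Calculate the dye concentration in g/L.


Formula: Conc = dye_mass(kg) / volume(L) * 1000
Substituting: Conc = 0.067 / 171.8280 * 1000
Result: 0.3899 g/L


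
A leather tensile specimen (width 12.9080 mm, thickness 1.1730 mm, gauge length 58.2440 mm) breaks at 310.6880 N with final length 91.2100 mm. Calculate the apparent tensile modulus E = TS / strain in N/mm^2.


TS = F / (w * t) = 310.6880 / (12.9080 * 1.1730) = 20.5195 N/mm^2
strain = (Lf - L0) / L0 = (91.2100 - 58.2440) / 58.2440 = 0.5660
E = TS / strain = 20.5195 / 0.5660 = 36.2537 N/mm^2


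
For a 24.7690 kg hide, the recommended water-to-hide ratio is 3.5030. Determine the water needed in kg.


Formula: Water = hide_weight * ratio
Substituting: Water = 24.7690 * 3.5030
Result: 86.7658 kg


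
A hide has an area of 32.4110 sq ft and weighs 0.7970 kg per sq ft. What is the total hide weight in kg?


Formula: Weight = area * weight_per_sqft
Substituting: Weight = 32.4110 * 0.7970
Result: 25.8316 kg


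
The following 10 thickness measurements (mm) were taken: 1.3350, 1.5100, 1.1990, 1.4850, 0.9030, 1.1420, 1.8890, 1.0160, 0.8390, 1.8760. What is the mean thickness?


Formula: Average = sum / n
Substituting: Average = 13.1940 / 10
Result: 1.3194 mm


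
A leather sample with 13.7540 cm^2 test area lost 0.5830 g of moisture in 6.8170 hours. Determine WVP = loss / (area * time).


Formula: WVP = loss / (area * time)
Substituting: WVP = 0.5830 / (13.7540 * 6.8170)
Result: 0.00621794 g/(cm^2*hr)


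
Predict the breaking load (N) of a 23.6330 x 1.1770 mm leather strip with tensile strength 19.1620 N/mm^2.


Formula: F = TS * w * t
Substituting: F = 19.1620 * 23.6330 * 1.1770
Result: 533.0110 N


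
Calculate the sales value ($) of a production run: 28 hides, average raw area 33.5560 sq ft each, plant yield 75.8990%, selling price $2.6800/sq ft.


Raw_total = N * avg_area = 28 * 33.5560 = 939.5680 sq ft
Finished = Raw_total * yield / 100 = 939.5680 * 75.8990 / 100 = 713.1227 sq ft
Value = Finished * price = 713.1227 * 2.6800 = 1911.1689 $


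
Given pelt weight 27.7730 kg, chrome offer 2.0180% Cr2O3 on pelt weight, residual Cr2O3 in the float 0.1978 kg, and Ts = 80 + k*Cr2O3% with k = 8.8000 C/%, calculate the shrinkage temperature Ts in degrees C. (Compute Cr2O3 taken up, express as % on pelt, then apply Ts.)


Offered = pelt * offer_pct / 100 = 27.7730 * 2.0180 / 100 = 0.5605 kg
Uptake = offered - residual = 0.5605 - 0.1978 = 0.3627 kg
Cr2O3% on pelt = uptake / pelt * 100 = 0.3627 / 27.7730 * 100 = 1.3058 %
Ts = 80 + k * Cr2O3% = 80 + 8.8000 * 1.3058 = 91.4910 C
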